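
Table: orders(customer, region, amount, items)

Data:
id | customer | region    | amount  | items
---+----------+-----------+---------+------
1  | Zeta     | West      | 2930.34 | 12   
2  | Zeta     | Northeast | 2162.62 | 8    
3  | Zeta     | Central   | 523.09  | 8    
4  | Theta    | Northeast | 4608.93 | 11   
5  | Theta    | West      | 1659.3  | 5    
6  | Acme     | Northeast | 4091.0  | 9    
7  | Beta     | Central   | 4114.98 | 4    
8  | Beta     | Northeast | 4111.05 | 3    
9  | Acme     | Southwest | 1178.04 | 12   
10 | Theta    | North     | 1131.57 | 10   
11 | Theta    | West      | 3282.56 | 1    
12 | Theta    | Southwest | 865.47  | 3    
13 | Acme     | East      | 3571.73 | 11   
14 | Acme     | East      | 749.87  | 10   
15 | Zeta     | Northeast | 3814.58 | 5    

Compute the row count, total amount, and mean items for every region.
SELECT region,
       COUNT(*) as cnt,
       SUM(amount) as total_amount,
       AVG(items) as avg_items
FROM orders
GROUP BY region

Result:
  Central: 2 records, 4638.07 total amount, 6.00 avg items
  East: 2 records, 4321.60 total amount, 10.50 avg items
  North: 1 records, 1131.57 total amount, 10.00 avg items
  Northeast: 5 records, 18788.18 total amount, 7.20 avg items
  Southwest: 2 records, 2043.51 total amount, 7.50 avg items
  West: 3 records, 7872.20 total amount, 6.00 avg items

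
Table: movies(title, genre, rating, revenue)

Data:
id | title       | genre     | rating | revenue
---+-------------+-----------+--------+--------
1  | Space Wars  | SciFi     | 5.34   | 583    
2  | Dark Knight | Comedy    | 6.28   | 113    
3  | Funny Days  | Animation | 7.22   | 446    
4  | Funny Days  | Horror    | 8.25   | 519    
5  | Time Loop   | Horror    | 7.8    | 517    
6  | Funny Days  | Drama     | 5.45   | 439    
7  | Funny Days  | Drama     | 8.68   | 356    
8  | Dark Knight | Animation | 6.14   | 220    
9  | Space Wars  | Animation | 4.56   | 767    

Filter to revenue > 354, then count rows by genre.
SELECT genre, COUNT(*)
FROM movies
WHERE revenue > 354
GROUP BY genre

Note: WHERE filters rows before grouping.

Result:
  Animation: 2
  Drama: 2
  Horror: 2
  SciFi: 1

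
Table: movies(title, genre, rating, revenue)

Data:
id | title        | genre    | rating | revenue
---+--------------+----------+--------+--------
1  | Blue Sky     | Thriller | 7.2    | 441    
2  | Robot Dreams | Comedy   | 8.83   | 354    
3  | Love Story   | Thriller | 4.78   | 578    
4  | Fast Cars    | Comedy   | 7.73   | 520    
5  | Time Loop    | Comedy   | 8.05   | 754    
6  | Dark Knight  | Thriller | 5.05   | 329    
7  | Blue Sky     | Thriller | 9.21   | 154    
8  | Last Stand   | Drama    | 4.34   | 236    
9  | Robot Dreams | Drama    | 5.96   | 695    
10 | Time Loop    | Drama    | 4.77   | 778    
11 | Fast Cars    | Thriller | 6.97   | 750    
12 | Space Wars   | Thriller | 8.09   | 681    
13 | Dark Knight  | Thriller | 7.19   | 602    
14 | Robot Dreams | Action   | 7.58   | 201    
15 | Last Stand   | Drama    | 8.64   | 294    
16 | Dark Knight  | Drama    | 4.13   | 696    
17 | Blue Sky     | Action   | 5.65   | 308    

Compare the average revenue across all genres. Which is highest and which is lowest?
SELECT genre, AVG(revenue)
FROM movies
GROUP BY genre
ORDER BY AVG(revenue)

All groups:
  Action: 254.50
  Thriller: 505.00
  Drama: 539.80
  Comedy: 542.67

Highest: Comedy (542.67)
Lowest: Action (254.50)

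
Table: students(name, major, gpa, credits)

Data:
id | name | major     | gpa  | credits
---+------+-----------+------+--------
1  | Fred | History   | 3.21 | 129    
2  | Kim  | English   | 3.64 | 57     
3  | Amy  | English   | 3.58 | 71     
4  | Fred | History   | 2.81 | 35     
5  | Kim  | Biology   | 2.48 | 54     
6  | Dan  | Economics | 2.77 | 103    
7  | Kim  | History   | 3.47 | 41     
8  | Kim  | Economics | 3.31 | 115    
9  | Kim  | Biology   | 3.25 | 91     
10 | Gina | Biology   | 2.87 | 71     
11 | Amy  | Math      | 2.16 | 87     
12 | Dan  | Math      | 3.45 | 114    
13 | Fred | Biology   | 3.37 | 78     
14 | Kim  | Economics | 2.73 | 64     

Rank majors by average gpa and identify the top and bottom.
SELECT major, AVG(gpa)
FROM students
GROUP BY major
ORDER BY AVG(gpa)

All groups:
  Math: 2.81
  Economics: 2.94
  Biology: 2.99
  History: 3.16
  English: 3.61

Highest: English (3.61)
Lowest: Math (2.81)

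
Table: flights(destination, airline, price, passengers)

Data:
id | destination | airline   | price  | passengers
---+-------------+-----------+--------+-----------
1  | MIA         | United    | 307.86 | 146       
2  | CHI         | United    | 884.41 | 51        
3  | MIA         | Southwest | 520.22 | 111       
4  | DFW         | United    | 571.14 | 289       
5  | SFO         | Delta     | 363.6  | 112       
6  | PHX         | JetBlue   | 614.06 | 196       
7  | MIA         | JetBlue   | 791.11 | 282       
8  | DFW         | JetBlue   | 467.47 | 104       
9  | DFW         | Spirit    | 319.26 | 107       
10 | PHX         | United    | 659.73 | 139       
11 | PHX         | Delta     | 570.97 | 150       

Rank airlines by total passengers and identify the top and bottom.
SELECT airline, SUM(passengers)
FROM flights
GROUP BY airline
ORDER BY SUM(passengers)

All groups:
  Spirit: 107
  Southwest: 111
  Delta: 262
  JetBlue: 582
  United: 625

Highest: United (625)
Lowest: Spirit (107)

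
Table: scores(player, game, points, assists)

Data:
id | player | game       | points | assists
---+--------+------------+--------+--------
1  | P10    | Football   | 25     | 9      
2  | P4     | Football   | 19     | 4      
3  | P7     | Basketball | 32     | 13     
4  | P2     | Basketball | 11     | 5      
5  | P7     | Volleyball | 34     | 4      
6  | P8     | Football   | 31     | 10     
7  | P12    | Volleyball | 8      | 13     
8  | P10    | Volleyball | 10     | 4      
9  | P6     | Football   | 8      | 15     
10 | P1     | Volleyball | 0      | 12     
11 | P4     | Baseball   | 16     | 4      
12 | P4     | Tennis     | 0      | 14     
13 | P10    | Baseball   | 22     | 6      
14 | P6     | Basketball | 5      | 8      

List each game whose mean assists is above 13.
SELECT game, AVG(assists)
FROM scores
GROUP BY game
HAVING AVG(assists) > 13

Result:
  Tennis: avg=14.00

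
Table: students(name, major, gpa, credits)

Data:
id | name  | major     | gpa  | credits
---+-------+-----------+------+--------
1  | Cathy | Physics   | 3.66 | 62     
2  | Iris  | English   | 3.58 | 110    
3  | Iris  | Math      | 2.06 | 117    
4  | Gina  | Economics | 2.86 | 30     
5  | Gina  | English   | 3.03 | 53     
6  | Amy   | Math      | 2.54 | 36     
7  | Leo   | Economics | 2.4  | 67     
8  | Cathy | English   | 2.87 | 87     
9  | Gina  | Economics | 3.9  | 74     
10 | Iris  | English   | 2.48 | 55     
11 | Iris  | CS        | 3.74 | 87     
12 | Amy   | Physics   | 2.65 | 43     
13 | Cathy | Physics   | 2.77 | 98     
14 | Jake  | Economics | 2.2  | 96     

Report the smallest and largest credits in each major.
SELECT major, MIN(credits), MAX(credits)
FROM students
GROUP BY major

Result:
  CS: min=87, max=87
  Economics: min=30, max=96
  English: min=53, max=110
  Math: min=36, max=117
  Physics: min=43, max=98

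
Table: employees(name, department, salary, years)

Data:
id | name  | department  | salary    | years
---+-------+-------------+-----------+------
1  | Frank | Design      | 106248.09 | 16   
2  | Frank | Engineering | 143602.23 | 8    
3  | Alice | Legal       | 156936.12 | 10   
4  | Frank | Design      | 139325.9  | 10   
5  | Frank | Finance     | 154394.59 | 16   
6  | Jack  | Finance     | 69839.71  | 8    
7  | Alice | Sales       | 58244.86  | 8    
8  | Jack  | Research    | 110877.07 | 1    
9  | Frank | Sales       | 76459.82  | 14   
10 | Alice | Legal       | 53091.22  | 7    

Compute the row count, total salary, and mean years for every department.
SELECT department,
       COUNT(*) as cnt,
       SUM(salary) as total_salary,
       AVG(years) as avg_years
FROM employees
GROUP BY department

Result:
  Design: 2 records, 245573.99 total salary, 13.00 avg years
  Engineering: 1 records, 143602.23 total salary, 8.00 avg years
  Finance: 2 records, 224234.30 total salary, 12.00 avg years
  Legal: 2 records, 210027.34 total salary, 8.50 avg years
  Research: 1 records, 110877.07 total salary, 1.00 avg years
  Sales: 2 records, 134704.68 total salary, 11.00 avg years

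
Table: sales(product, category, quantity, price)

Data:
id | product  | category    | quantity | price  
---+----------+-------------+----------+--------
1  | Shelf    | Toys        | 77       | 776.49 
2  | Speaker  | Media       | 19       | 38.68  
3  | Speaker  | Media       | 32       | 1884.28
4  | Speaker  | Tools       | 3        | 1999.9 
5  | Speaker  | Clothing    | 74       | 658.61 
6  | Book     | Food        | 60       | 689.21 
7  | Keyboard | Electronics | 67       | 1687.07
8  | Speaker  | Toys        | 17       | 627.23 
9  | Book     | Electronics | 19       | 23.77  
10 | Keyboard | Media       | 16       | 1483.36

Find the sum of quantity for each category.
SELECT category, SUM(quantity) as result
FROM sales
GROUP BY category

Result:
  Clothing: 74
  Electronics: 86
  Food: 60
  Media: 67
  Tools: 3
  Toys: 94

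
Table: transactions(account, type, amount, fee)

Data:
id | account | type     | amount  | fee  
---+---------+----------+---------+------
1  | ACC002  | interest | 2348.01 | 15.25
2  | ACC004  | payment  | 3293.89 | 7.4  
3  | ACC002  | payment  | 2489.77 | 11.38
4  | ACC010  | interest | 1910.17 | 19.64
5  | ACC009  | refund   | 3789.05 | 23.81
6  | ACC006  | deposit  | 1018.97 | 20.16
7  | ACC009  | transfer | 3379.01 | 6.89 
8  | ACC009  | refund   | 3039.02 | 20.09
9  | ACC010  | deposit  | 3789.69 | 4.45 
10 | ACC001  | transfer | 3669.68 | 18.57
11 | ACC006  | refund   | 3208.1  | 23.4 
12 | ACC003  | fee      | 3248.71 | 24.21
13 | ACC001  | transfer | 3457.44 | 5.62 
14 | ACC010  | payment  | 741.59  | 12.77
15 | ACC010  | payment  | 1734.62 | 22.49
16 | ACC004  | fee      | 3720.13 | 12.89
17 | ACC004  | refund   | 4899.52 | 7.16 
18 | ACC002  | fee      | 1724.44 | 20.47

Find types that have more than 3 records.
SELECT type, COUNT(*) as cnt
FROM transactions
GROUP BY type
HAVING COUNT(*) > 3

Result:
  payment: 4
  refund: 4

Note: HAVING filters groups after aggregation, WHERE filters rows before.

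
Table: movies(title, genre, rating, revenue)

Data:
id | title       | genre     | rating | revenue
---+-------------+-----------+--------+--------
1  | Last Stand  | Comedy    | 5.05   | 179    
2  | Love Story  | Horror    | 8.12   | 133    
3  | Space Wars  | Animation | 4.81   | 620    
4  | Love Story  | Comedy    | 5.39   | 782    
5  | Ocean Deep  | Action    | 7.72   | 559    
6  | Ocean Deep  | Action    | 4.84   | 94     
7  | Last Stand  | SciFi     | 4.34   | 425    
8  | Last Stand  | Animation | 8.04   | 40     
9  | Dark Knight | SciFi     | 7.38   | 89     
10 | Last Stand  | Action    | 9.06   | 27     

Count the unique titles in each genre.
SELECT genre, COUNT(DISTINCT title)
FROM movies
GROUP BY genre

Result:
  Action: 2 distinct
  Animation: 2 distinct
  Comedy: 2 distinct
  Horror: 1 distinct
  SciFi: 2 distinct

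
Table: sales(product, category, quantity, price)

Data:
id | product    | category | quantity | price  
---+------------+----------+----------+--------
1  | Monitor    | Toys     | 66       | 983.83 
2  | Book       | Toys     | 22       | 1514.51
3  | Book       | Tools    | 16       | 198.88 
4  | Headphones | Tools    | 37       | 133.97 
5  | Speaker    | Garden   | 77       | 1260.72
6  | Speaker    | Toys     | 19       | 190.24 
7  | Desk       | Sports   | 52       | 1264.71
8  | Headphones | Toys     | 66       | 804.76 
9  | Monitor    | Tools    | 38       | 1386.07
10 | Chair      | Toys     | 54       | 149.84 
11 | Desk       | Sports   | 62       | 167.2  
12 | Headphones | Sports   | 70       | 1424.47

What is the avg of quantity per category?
SELECT category, AVG(quantity) as result
FROM sales
GROUP BY category

Result:
  Garden: 77.00
  Sports: 61.33
  Tools: 30.33
  Toys: 45.40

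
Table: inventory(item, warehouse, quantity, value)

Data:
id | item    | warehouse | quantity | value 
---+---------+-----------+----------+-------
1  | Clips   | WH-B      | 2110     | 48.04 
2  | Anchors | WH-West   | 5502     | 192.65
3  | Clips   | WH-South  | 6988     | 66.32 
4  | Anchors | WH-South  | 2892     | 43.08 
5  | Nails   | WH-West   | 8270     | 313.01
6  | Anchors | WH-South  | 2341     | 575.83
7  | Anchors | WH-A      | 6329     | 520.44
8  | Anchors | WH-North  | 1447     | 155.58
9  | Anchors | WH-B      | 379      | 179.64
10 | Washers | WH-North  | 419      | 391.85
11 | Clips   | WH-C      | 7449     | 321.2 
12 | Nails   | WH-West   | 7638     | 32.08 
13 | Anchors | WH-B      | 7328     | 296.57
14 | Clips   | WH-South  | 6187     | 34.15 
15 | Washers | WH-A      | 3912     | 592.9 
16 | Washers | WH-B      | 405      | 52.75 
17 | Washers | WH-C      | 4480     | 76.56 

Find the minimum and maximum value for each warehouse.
SELECT warehouse, MIN(value), MAX(value)
FROM inventory
GROUP BY warehouse

Result:
  WH-A: min=520.44, max=592.90
  WH-B: min=48.04, max=296.57
  WH-C: min=76.56, max=321.20
  WH-North: min=155.58, max=391.85
  WH-South: min=34.15, max=575.83
  WH-West: min=32.08, max=313.01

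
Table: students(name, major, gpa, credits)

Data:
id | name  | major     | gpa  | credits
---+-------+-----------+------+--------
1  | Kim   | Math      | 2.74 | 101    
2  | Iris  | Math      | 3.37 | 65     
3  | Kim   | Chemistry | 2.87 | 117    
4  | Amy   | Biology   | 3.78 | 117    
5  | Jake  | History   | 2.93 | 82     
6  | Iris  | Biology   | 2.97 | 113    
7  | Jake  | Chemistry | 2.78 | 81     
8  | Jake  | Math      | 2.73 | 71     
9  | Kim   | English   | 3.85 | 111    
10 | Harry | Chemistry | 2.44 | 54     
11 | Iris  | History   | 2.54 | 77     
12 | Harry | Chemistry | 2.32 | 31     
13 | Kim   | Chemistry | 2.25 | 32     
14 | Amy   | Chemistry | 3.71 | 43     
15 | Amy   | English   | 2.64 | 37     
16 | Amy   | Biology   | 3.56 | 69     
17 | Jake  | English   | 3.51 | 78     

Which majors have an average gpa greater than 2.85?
SELECT major, AVG(gpa)
FROM students
GROUP BY major
HAVING AVG(gpa) > 2.85

Result:
  Biology: avg=3.44
  English: avg=3.33
  Math: avg=2.95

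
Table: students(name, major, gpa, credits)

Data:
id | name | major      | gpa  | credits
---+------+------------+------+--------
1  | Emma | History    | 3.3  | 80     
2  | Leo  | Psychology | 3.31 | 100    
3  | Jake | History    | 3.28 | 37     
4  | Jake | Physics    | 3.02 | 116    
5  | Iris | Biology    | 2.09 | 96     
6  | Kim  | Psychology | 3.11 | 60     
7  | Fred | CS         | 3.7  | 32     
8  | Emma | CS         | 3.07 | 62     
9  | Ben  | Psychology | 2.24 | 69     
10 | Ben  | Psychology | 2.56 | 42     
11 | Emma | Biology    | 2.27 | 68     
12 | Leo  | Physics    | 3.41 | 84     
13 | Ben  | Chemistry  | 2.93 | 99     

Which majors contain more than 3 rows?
SELECT major, COUNT(*) as cnt
FROM students
GROUP BY major
HAVING COUNT(*) > 3

Result:
  Psychology: 4

Note: HAVING filters groups after aggregation, WHERE filters rows before.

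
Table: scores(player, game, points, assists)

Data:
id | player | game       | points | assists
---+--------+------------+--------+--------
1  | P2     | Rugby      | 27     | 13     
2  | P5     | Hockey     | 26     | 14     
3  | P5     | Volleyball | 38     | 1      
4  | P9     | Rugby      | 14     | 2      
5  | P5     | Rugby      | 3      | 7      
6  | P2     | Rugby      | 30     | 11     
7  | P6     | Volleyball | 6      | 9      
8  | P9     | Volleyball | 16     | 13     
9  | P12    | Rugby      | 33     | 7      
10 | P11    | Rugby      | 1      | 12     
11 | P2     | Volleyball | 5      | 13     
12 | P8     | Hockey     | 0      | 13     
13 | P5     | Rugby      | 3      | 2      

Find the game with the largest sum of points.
SELECT game, SUM(points) as val
FROM scores
GROUP BY game
ORDER BY val DESC
LIMIT 1

Result: Rugby with sum(points) = 111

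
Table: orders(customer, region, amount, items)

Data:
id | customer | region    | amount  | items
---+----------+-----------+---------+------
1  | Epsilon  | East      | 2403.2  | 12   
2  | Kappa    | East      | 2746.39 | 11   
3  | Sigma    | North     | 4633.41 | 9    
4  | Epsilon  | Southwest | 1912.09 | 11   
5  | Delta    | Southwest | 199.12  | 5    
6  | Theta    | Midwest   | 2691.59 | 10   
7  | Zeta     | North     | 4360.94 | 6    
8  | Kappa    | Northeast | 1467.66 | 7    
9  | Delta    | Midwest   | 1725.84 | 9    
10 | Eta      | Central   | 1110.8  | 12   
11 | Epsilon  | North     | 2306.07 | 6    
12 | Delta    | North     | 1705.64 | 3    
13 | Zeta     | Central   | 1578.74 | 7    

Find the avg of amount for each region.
SELECT region, AVG(amount) as result
FROM orders
GROUP BY region

Result:
  Central: 1344.77
  East: 2574.80
  Midwest: 2208.72
  North: 3251.52
  Northeast: 1467.66
  Southwest: 1055.61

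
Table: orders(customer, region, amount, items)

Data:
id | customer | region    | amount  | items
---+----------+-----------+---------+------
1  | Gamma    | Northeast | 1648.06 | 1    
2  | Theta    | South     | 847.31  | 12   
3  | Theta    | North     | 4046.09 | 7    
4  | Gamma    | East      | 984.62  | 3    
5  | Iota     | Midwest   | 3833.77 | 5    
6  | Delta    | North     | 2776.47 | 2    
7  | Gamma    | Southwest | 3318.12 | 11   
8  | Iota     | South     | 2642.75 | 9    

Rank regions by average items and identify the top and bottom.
SELECT region, AVG(items)
FROM orders
GROUP BY region
ORDER BY AVG(items)

All groups:
  Northeast: 1.00
  East: 3.00
  North: 4.50
  Midwest: 5.00
  South: 10.50
  Southwest: 11.00

Highest: Southwest (11.00)
Lowest: Northeast (1.00)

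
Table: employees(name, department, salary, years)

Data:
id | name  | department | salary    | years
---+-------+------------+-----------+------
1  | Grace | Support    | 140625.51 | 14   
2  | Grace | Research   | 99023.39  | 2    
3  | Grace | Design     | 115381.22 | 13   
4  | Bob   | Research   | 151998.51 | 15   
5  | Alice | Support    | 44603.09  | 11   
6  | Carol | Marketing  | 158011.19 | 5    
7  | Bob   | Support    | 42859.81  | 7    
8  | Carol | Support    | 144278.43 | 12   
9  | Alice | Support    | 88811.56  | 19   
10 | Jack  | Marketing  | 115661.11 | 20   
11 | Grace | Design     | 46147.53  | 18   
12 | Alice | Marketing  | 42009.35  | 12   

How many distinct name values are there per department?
SELECT department, COUNT(DISTINCT name)
FROM employees
GROUP BY department

Result:
  Design: 1 distinct
  Marketing: 3 distinct
  Research: 2 distinct
  Support: 4 distinct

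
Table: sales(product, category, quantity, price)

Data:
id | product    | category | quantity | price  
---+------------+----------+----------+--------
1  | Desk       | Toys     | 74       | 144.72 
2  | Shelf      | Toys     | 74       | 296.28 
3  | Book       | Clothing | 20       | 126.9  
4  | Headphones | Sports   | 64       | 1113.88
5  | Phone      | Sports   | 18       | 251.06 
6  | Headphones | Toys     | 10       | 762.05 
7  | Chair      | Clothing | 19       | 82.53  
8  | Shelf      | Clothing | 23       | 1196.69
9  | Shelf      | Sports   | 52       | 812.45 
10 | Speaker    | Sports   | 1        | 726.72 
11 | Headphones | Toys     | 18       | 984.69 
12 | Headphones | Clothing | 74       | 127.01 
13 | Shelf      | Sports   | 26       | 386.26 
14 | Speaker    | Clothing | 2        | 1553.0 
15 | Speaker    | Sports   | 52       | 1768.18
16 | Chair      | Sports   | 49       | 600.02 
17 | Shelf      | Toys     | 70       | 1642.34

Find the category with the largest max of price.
SELECT category, MAX(price) as val
FROM sales
GROUP BY category
ORDER BY val DESC
LIMIT 1

Result: Sports with max(price) = 1768.18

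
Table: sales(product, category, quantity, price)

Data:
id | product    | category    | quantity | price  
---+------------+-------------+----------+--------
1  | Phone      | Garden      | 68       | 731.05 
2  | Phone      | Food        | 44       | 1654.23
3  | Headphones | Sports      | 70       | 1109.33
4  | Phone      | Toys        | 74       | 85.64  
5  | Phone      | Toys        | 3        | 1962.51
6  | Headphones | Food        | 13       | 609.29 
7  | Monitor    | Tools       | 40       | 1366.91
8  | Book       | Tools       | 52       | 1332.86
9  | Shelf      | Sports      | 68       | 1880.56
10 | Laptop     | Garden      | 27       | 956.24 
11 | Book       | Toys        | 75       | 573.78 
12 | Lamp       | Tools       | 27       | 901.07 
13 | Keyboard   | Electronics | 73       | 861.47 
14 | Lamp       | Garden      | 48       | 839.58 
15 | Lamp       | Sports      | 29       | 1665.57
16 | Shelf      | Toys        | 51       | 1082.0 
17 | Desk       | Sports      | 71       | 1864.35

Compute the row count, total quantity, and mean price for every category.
SELECT category,
       COUNT(*) as cnt,
       SUM(quantity) as total_quantity,
       AVG(price) as avg_price
FROM sales
GROUP BY category

Result:
  Electronics: 1 records, 73 total quantity, 861.47 avg price
  Food: 2 records, 57 total quantity, 1131.76 avg price
  Garden: 3 records, 143 total quantity, 842.29 avg price
  Sports: 4 records, 238 total quantity, 1629.95 avg price
  Tools: 3 records, 119 total quantity, 1200.28 avg price
  Toys: 4 records, 203 total quantity, 925.98 avg price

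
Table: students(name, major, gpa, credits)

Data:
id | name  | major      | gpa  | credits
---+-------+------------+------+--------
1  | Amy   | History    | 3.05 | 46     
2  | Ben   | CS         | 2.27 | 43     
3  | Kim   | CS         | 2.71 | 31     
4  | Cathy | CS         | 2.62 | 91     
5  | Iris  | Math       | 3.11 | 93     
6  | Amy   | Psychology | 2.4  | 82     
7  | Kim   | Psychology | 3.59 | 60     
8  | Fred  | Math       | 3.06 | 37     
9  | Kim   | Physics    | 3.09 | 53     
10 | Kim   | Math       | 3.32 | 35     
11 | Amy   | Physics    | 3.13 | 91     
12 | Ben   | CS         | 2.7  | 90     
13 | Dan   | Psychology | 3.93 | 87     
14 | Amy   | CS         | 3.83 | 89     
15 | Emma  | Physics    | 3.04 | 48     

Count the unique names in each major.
SELECT major, COUNT(DISTINCT name)
FROM students
GROUP BY major

Result:
  CS: 4 distinct
  History: 1 distinct
  Math: 3 distinct
  Physics: 3 distinct
  Psychology: 3 distinct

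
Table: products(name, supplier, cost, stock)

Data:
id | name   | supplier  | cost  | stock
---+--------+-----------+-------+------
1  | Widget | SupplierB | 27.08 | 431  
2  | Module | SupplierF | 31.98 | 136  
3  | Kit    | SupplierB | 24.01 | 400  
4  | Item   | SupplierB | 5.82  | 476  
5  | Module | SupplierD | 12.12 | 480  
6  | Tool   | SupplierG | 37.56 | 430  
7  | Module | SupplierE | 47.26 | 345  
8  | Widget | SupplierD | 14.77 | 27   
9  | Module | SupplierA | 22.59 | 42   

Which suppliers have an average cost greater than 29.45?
SELECT supplier, AVG(cost)
FROM products
GROUP BY supplier
HAVING AVG(cost) > 29.45

Result:
  SupplierE: avg=47.26
  SupplierF: avg=31.98
  SupplierG: avg=37.56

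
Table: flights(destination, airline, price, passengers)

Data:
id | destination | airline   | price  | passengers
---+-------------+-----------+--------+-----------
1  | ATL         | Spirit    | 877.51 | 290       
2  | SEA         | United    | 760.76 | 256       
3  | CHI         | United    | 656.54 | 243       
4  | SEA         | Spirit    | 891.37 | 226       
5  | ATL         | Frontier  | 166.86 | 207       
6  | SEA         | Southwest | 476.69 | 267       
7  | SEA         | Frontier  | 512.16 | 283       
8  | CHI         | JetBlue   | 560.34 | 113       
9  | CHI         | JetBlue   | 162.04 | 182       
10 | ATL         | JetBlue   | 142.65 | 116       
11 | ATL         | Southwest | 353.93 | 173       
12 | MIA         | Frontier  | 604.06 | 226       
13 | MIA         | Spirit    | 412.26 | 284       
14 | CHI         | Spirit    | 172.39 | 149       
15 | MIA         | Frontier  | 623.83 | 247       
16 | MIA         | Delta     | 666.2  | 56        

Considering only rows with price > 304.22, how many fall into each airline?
SELECT airline, COUNT(*)
FROM flights
WHERE price > 304.22
GROUP BY airline

Note: WHERE filters rows before grouping.

Result:
  Delta: 1
  Frontier: 3
  JetBlue: 1
  Southwest: 2
  Spirit: 3
  United: 2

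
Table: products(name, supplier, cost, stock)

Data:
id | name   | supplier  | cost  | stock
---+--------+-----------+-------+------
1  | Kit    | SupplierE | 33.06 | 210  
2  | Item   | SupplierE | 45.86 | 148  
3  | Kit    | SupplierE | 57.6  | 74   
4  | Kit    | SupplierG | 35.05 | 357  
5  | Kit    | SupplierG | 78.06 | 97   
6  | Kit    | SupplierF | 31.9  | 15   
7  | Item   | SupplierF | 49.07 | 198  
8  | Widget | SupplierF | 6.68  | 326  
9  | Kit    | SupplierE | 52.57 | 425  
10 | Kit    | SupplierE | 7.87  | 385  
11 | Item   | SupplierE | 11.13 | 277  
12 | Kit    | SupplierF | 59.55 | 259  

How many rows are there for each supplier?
SELECT supplier, COUNT(*) as count
FROM products
GROUP BY supplier

Result:
  SupplierE: 6
  SupplierF: 4
  SupplierG: 2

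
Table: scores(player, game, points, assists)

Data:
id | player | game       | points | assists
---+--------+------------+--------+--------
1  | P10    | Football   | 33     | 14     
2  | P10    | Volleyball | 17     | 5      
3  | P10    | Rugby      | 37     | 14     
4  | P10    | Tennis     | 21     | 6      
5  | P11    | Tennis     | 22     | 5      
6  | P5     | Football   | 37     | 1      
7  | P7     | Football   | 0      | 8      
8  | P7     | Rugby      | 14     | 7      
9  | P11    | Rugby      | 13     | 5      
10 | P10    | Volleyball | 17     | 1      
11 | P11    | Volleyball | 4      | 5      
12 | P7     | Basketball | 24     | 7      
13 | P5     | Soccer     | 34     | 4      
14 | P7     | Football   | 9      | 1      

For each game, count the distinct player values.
SELECT game, COUNT(DISTINCT player)
FROM scores
GROUP BY game

Result:
  Basketball: 1 distinct
  Football: 3 distinct
  Rugby: 3 distinct
  Soccer: 1 distinct
  Tennis: 2 distinct
  Volleyball: 2 distinct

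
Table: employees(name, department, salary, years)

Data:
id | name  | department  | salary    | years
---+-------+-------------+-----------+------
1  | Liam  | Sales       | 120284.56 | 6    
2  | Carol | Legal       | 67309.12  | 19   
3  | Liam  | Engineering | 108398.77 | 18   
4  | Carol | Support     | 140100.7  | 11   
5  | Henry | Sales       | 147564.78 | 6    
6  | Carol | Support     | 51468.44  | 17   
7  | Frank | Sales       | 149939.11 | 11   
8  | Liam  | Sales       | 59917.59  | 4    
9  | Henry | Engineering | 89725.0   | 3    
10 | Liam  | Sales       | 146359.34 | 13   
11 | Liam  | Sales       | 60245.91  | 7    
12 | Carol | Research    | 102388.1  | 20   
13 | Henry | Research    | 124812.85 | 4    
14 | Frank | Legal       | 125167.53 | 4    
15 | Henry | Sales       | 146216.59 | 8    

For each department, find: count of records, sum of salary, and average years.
SELECT department,
       COUNT(*) as cnt,
       SUM(salary) as total_salary,
       AVG(years) as avg_years
FROM employees
GROUP BY department

Result:
  Engineering: 2 records, 198123.77 total salary, 10.50 avg years
  Legal: 2 records, 192476.65 total salary, 11.50 avg years
  Research: 2 records, 227200.95 total salary, 12.00 avg years
  Sales: 7 records, 830527.88 total salary, 7.86 avg years
  Support: 2 records, 191569.14 total salary, 14.00 avg years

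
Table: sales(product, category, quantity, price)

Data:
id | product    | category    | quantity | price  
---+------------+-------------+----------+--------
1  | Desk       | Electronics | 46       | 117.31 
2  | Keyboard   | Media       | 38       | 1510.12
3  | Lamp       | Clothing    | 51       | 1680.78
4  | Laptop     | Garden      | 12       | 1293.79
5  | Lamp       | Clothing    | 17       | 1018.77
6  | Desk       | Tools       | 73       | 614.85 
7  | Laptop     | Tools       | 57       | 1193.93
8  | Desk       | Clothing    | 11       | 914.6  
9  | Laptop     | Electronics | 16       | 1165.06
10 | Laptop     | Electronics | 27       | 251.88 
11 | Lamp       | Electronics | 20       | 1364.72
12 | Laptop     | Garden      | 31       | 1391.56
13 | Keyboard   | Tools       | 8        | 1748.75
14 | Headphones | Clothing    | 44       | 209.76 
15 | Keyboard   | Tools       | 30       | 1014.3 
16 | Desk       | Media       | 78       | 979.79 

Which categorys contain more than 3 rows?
SELECT category, COUNT(*) as cnt
FROM sales
GROUP BY category
HAVING COUNT(*) > 3

Result:
  Clothing: 4
  Electronics: 4
  Tools: 4

Note: HAVING filters groups after aggregation, WHERE filters rows before.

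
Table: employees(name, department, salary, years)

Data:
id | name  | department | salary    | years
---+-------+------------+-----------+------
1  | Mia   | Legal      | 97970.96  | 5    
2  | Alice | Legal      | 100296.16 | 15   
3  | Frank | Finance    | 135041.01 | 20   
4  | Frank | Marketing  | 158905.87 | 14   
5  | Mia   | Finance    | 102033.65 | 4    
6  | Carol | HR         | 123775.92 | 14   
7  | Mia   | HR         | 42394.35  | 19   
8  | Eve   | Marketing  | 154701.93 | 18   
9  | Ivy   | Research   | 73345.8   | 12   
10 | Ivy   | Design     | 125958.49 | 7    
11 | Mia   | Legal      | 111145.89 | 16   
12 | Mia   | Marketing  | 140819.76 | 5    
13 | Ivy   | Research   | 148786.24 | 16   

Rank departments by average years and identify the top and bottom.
SELECT department, AVG(years)
FROM employees
GROUP BY department
ORDER BY AVG(years)

All groups:
  Design: 7.00
  Finance: 12.00
  Legal: 12.00
  Marketing: 12.33
  Research: 14.00
  HR: 16.50

Highest: HR (16.50)
Lowest: Design (7.00)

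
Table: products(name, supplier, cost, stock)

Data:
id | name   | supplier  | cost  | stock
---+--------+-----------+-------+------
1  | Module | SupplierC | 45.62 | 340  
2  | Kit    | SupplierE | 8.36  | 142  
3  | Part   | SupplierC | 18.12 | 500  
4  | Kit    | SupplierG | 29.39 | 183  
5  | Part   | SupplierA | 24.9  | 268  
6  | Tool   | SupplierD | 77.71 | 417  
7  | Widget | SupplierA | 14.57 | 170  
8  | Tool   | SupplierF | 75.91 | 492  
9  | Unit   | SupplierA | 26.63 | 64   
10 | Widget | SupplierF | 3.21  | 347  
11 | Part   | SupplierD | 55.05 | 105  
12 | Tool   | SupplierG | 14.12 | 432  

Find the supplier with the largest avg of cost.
SELECT supplier, AVG(cost) as val
FROM products
GROUP BY supplier
ORDER BY val DESC
LIMIT 1

Result: SupplierD with avg(cost) = 66.38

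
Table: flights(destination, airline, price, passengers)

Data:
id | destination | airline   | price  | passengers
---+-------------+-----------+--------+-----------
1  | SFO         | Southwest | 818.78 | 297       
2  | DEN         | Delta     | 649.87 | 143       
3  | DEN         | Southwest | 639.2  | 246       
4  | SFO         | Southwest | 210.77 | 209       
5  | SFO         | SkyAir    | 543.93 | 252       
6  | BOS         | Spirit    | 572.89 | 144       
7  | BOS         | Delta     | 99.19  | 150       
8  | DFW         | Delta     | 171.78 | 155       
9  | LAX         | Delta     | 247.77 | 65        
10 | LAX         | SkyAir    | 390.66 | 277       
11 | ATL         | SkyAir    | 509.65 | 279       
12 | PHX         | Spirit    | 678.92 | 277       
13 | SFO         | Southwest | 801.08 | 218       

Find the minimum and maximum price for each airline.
SELECT airline, MIN(price), MAX(price)
FROM flights
GROUP BY airline

Result:
  Delta: min=99.19, max=649.87
  SkyAir: min=390.66, max=543.93
  Southwest: min=210.77, max=818.78
  Spirit: min=572.89, max=678.92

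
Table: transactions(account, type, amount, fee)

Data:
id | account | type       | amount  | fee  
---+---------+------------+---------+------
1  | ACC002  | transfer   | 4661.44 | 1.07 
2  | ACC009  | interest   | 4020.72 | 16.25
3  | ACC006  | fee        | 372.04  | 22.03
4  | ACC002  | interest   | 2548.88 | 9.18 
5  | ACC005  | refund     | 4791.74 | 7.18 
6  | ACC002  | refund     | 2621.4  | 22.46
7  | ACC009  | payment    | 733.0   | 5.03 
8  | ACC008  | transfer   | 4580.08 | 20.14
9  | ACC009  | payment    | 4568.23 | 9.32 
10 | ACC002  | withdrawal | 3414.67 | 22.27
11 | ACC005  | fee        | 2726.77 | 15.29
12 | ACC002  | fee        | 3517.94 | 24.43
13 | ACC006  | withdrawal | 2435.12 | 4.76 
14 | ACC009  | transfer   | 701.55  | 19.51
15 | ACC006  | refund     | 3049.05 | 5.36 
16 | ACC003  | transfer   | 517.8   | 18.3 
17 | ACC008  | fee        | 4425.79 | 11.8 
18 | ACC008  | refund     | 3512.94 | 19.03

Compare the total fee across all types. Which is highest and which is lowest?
SELECT type, SUM(fee)
FROM transactions
GROUP BY type
ORDER BY SUM(fee)

All groups:
  payment: 14.35
  interest: 25.43
  withdrawal: 27.03
  refund: 54.03
  transfer: 59.02
  fee: 73.55

Highest: fee (73.55)
Lowest: payment (14.35)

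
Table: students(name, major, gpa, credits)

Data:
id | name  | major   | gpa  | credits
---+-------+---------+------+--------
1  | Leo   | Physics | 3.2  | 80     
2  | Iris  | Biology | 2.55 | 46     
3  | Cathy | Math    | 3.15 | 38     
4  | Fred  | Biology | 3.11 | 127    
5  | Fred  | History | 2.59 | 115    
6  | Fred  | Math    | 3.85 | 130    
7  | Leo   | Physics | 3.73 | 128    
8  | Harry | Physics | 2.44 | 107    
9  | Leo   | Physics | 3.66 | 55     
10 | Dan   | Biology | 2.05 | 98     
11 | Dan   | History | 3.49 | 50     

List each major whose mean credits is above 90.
SELECT major, AVG(credits)
FROM students
GROUP BY major
HAVING AVG(credits) > 90

Result:
  Biology: avg=90.33
  Physics: avg=92.50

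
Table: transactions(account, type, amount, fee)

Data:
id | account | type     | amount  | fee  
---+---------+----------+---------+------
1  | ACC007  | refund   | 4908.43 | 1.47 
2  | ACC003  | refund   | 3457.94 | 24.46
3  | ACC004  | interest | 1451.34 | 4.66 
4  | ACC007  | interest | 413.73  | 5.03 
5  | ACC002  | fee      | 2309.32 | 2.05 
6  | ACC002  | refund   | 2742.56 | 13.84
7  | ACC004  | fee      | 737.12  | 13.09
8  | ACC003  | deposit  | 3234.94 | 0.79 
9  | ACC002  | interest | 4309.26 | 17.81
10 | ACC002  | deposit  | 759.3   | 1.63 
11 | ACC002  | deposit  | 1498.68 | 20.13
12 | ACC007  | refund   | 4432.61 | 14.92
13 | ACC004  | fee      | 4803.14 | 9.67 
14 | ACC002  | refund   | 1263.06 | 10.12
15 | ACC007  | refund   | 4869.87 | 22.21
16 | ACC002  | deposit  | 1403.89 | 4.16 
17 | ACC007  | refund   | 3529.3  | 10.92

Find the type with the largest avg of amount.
SELECT type, AVG(amount) as val
FROM transactions
GROUP BY type
ORDER BY val DESC
LIMIT 1

Result: refund with avg(amount) = 3600.54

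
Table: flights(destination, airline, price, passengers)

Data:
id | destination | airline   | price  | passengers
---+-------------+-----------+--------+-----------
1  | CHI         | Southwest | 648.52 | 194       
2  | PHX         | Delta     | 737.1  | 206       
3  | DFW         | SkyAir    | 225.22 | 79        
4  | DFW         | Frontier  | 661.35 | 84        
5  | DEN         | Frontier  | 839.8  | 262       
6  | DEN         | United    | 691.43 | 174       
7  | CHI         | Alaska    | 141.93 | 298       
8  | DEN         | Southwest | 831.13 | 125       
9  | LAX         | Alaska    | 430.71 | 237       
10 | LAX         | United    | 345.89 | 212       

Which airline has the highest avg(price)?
SELECT airline, AVG(price) as val
FROM flights
GROUP BY airline
ORDER BY val DESC
LIMIT 1

Result: Frontier with avg(price) = 750.58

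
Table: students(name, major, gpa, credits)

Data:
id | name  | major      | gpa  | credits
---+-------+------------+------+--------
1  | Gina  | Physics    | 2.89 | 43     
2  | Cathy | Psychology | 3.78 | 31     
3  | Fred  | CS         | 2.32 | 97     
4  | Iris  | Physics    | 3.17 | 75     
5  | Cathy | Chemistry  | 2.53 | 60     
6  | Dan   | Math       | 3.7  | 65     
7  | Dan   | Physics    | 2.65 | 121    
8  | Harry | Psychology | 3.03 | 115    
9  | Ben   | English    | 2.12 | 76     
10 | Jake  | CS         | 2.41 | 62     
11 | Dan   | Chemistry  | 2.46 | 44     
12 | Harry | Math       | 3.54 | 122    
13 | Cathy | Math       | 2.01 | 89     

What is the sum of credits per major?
SELECT major, SUM(credits) as result
FROM students
GROUP BY major

Result:
  CS: 159
  Chemistry: 104
  English: 76
  Math: 276
  Physics: 239
  Psychology: 146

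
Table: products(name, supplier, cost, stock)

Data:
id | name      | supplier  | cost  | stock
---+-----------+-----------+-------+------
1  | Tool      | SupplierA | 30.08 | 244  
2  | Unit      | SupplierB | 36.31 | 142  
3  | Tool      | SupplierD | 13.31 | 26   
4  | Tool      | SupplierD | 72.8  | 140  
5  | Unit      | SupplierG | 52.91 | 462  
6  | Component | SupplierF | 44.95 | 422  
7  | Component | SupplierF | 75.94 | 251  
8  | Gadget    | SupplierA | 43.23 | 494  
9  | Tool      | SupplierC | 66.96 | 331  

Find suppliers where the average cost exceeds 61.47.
SELECT supplier, AVG(cost)
FROM products
GROUP BY supplier
HAVING AVG(cost) > 61.47

Result:
  SupplierC: avg=66.96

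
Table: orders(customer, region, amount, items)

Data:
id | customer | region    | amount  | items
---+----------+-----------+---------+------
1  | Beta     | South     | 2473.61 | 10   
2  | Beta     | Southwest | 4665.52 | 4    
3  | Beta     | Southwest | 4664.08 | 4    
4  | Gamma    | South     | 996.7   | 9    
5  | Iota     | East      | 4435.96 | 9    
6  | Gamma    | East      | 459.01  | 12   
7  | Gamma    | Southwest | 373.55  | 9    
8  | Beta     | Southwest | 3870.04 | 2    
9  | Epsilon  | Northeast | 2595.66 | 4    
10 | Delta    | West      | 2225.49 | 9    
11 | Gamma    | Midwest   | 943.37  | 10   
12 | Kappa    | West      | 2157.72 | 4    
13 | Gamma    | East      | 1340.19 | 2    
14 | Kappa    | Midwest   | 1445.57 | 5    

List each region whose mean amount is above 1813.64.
SELECT region, AVG(amount)
FROM orders
GROUP BY region
HAVING AVG(amount) > 1813.64

Result:
  East: avg=2078.39
  Northeast: avg=2595.66
  Southwest: avg=3393.30
  West: avg=2191.61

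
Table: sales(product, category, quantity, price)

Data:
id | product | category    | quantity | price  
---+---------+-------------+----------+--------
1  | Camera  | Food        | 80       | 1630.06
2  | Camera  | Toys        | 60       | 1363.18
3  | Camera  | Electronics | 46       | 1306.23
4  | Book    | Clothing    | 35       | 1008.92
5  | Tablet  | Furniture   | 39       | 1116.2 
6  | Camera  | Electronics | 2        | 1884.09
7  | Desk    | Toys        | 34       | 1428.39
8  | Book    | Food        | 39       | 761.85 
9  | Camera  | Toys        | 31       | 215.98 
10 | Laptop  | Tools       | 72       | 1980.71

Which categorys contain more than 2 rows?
SELECT category, COUNT(*) as cnt
FROM sales
GROUP BY category
HAVING COUNT(*) > 2

Result:
  Toys: 3

Note: HAVING filters groups after aggregation, WHERE filters rows before.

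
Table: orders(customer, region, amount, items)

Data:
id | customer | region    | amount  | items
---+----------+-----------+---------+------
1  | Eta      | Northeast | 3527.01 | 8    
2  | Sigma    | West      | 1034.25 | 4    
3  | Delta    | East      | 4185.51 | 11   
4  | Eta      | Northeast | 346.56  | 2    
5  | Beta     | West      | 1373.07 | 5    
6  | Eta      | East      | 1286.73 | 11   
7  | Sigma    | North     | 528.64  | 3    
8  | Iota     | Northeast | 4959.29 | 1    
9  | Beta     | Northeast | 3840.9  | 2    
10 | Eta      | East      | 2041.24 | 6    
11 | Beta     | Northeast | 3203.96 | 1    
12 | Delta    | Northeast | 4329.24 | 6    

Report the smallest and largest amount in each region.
SELECT region, MIN(amount), MAX(amount)
FROM orders
GROUP BY region

Result:
  East: min=1286.73, max=4185.51
  North: min=528.64, max=528.64
  Northeast: min=346.56, max=4959.29
  West: min=1034.25, max=1373.07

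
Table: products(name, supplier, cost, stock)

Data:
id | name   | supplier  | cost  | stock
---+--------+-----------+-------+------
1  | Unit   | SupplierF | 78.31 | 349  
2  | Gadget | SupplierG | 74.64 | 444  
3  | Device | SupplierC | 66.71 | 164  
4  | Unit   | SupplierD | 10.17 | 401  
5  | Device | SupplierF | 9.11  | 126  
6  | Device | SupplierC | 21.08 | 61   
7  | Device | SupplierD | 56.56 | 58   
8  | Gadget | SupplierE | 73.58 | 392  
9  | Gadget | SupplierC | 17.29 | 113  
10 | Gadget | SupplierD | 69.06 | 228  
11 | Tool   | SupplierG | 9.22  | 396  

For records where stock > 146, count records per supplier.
SELECT supplier, COUNT(*)
FROM products
WHERE stock > 146
GROUP BY supplier

Note: WHERE filters rows before grouping.

Result:
  SupplierC: 1
  SupplierD: 2
  SupplierE: 1
  SupplierF: 1
  SupplierG: 2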